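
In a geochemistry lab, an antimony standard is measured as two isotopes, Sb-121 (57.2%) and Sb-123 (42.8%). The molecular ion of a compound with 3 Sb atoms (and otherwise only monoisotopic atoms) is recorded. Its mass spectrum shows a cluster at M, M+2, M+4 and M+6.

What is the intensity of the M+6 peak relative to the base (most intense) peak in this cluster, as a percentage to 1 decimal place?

18.7%

(0.572 + 0.428)^3 gives M 0.1871, M+2 0.4201, M+4 0.3143, M+6 0.0784; the largest is M+2.
P(M+2) = C(3,1) × 0.572^2 × 0.428^1 = 3 × 0.327184 × 0.4280 = 0.420104 (base)
P(M+6) = C(3,3) × 0.572^0 × 0.428^3 = 1 × 1.0000 × 0.07840275 = 0.078403
Relative intensity = 0.078403 / 0.420104 × 100 = 18.7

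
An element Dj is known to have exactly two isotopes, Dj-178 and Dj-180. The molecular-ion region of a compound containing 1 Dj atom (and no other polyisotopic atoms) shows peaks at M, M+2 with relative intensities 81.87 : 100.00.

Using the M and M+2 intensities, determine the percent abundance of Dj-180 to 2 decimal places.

Let p = fractional abundance of Dj-178. I(M+2)/I(M) = [C(1,1)·p^0·(1−p)] / p^1 = 1·(1−p)/p = 100.00/81.87 = 1.2214
(1−p)/p = 1.2214/1 = 1.2214  ⇒  p = 1/(1 + 1.2214) = 0.4502
Dj-178: 45.02%, Dj-180: 54.98%.

54.98%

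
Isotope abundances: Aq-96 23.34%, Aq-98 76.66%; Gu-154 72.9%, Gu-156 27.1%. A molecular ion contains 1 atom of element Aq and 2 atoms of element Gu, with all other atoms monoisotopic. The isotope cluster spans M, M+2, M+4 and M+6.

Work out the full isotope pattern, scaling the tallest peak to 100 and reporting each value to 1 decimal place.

Element Aq pattern (n=1): 0.2334 : 0.7666
Element Gu pattern (n=2): 0.531441 : 0.395118 : 0.073441
Convolve the two distributions (both contribute in 2-u steps):
  M: 0.2334×0.531441 = 0.124038
  M+2: 0.2334×0.395118 + 0.7666×0.531441 = 0.499623
  M+4: 0.2334×0.073441 + 0.7666×0.395118 = 0.320039
  M+6: 0.7666×0.073441 = 0.056300
Scale to base peak (0.499623) = 100: 24.8 : 100.0 : 64.1 : 11.3

24.8 : 100.0 : 64.1 : 11.3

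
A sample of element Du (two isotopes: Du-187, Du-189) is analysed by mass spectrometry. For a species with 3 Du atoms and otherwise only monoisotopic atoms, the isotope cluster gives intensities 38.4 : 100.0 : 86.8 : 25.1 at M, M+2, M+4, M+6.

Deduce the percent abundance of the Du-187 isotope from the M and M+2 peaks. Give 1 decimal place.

53.5%

If p is the fraction of Du that is Du-187, then I(M+2)/I(M) = [C(3,1)·p^2·(1−p)] / p^3 = 3·(1−p)/p = 100.0/38.4 = 2.6042
(1−p)/p = 2.6042/3 = 0.8681  ⇒  p = 1/(1 + 0.8681) = 0.5353
Du-187: 53.5%, Du-189: 46.5%.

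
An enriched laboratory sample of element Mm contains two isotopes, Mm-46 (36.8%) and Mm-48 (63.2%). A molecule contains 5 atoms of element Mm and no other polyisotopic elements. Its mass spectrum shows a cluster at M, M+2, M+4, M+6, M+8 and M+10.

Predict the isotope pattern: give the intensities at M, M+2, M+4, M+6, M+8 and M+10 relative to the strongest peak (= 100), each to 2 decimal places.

1.97 : 16.95 : 58.23 : 100.00 : 85.87 : 29.49

Each Mm atom is independently Mm-46 (p = 0.368) or Mm-48 (q = 0.632); the cluster is the binomial expansion (p + q)^5.
P(M) = 0.368^5 = 0.006749
P(M+2) = 5 × 0.368^4 × 0.632^1 = 0.057953
P(M+4) = 10 × 0.368^3 × 0.632^2 = 0.199057
P(M+6) = 10 × 0.368^2 × 0.632^3 = 0.341859
P(M+8) = 5 × 0.368^1 × 0.632^4 = 0.293553
P(M+10) = 0.632^5 = 0.100829
The M+6 peak is largest (0.341859); scaling to 100 gives 1.97 : 16.95 : 58.23 : 100.00 : 85.87 : 29.49.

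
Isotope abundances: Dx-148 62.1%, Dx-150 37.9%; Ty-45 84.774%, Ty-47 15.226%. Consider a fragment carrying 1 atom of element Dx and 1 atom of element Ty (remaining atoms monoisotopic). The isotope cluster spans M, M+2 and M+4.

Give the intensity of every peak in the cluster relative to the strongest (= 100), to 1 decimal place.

Element Dx pattern (n=1): 0.6210 : 0.3790
Element Ty pattern (n=1): 0.84774 : 0.15226
Convolve the two distributions (both contribute in 2-u steps):
  M: 0.6210×0.84774 = 0.526447
  M+2: 0.6210×0.15226 + 0.3790×0.84774 = 0.415847
  M+4: 0.3790×0.15226 = 0.057707
Scale to base peak (0.526447) = 100: 100.0 : 79.0 : 11.0

100.0 : 79.0 : 11.0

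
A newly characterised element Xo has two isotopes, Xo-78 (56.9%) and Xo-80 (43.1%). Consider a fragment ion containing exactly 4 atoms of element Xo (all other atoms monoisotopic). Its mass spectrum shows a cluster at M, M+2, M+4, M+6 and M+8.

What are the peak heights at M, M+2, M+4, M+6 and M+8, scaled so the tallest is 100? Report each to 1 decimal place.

Expanding (0.569 + 0.431)^4:
P(M) = 0.569^4 = 0.104821
P(M+2) = 4 × 0.569^3 × 0.431^1 = 0.317595
P(M+4) = 6 × 0.569^2 × 0.431^2 = 0.360853
P(M+6) = 4 × 0.569^1 × 0.431^3 = 0.182223
P(M+8) = 0.431^4 = 0.034507
The M+4 peak is largest (0.360853); scaling to 100 gives 29.0 : 88.0 : 100.0 : 50.5 : 9.6.

29.0 : 88.0 : 100.0 : 50.5 : 9.6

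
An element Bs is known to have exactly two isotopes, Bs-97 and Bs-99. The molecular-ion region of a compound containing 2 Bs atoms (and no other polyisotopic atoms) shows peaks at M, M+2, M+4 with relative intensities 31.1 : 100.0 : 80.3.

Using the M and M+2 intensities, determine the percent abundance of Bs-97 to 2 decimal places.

If p is the fraction of Bs that is Bs-97, then I(M+2)/I(M) = [C(2,1)·p^1·(1−p)] / p^2 = 2·(1−p)/p = 100.0/31.1 = 3.2154
(1−p)/p = 3.2154/2 = 1.6077  ⇒  p = 1/(1 + 1.6077) = 0.3835
Bs-97: 38.35%, Bs-99: 61.65%.

38.35%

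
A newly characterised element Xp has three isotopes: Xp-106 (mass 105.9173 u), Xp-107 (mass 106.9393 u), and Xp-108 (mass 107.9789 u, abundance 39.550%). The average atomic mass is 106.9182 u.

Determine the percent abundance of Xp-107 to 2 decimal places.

18.15%

The remaining 60.450% is split between Xp-106 (fraction x) and Xp-107 (fraction 0.60450 − x).
Substituting: 105.9173x + 106.9393(0.60450 − x) = 64.21254505
(105.9173 − 106.9393)x = -0.4322618  ⇒  x = 0.42296, y = 0.18154
Xp-106: 42.30%, Xp-107: 18.15%.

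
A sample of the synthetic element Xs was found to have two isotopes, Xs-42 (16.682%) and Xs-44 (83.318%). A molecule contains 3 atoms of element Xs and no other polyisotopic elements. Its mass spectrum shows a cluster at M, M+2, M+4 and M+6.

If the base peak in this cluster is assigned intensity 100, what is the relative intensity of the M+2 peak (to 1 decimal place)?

Term probabilities: M 0.0046, M+2 0.0696, M+4 0.3474, M+6 0.5784. Base peak = M+6.
P(M+6) = C(3,3) × 0.16682^0 × 0.83318^3 = 1 × 1.0000 × 0.57838432 = 0.578384 (base)
P(M+2) = C(3,1) × 0.16682^2 × 0.83318^1 = 3 × 0.02782891 × 0.83318 = 0.069559
Relative intensity = 0.069559 / 0.578384 × 100 = 12.0

12.0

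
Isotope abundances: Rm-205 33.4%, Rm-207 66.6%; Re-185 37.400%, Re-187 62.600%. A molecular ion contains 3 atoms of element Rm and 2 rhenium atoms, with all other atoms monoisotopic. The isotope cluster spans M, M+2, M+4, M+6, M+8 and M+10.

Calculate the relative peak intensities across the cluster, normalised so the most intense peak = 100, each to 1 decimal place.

Element Rm pattern (n=3): 0.0372597 : 0.22288889 : 0.44444311 : 0.2954083
Rhenium pattern (n=2): 0.139876 : 0.468248 : 0.391876
Convolve the two distributions (both contribute in 2-u steps):
  M: 0.0372597×0.139876 = 0.005212
  M+2: 0.0372597×0.468248 + 0.22288889×0.139876 = 0.048624
  M+4: 0.0372597×0.391876 + 0.22288889×0.468248 + 0.44444311×0.139876 = 0.181135
  M+6: 0.22288889×0.391876 + 0.44444311×0.468248 + 0.2954083×0.139876 = 0.336775
  M+8: 0.44444311×0.391876 + 0.2954083×0.468248 = 0.312491
  M+10: 0.2954083×0.391876 = 0.115763
Scale to base peak (0.336775) = 100: 1.5 : 14.4 : 53.8 : 100.0 : 92.8 : 34.4

1.5 : 14.4 : 53.8 : 100.0 : 92.8 : 34.4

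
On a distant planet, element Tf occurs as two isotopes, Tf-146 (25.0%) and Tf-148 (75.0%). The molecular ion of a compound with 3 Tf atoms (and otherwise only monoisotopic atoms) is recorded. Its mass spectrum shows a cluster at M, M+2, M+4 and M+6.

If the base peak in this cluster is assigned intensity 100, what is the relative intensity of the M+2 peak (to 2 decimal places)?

33.33

Binomial terms of (0.250 + 0.750)^3: M 0.0156, M+2 0.1406, M+4 0.4219, M+6 0.4219 → M+4 is the base peak.
P(M+4) = C(3,2) × 0.250^1 × 0.750^2 = 3 × 0.2500 × 0.5625 = 0.421875 (base)
P(M+2) = C(3,1) × 0.250^2 × 0.750^1 = 3 × 0.0625 × 0.7500 = 0.140625
Relative intensity = 0.140625 / 0.421875 × 100 = 33.33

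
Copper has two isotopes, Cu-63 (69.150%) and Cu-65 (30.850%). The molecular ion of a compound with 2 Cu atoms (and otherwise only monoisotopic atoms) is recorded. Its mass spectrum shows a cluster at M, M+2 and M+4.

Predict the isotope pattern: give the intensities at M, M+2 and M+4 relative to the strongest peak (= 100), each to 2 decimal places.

100.00 : 89.23 : 19.90

Expanding (0.69150 + 0.30850)^2:
P(M) = 0.69150^2 = 0.478172
P(M+2) = 2 × 0.69150^1 × 0.30850^1 = 0.426656
P(M+4) = 0.30850^2 = 0.095172
The M peak is largest (0.478172); scaling to 100 gives 100.00 : 89.23 : 19.90.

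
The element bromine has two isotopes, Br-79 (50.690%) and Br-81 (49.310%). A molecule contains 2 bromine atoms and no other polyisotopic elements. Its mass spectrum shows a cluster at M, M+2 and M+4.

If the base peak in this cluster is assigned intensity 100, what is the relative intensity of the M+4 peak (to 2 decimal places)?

(0.50690 + 0.49310)^2 gives M 0.2569, M+2 0.4999, M+4 0.2431; the largest is M+2.
P(M+2) = C(2,1) × 0.50690^1 × 0.49310^1 = 2 × 0.5069 × 0.4931 = 0.499905 (base)
P(M+4) = C(2,2) × 0.50690^0 × 0.49310^2 = 1 × 1.0000 × 0.24314761 = 0.243148
Relative intensity = 0.243148 / 0.499905 × 100 = 48.64

48.64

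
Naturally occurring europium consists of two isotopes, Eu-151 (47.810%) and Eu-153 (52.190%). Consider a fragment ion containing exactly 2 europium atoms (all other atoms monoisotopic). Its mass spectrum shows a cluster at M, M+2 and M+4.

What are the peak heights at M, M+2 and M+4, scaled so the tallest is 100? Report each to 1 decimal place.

The 2 Eu atoms are independent, so intensities follow the terms of (0.47810 + 0.52190)^2.
P(M) = 0.47810^2 = 0.228580
P(M+2) = 2 × 0.47810^1 × 0.52190^1 = 0.499041
P(M+4) = 0.52190^2 = 0.272380
The M+2 peak is largest (0.499041); scaling to 100 gives 45.8 : 100.0 : 54.6.

45.8 : 100.0 : 54.6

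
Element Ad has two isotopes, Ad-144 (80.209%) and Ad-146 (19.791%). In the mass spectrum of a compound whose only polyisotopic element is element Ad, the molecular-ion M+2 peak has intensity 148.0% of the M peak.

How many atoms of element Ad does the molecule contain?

The M+2/M ratio from n Ad atoms is n · q/p = n · 0.19791/0.80209.
n = 1.480 × 0.80209/0.19791 = 6.00 ≈ 6

6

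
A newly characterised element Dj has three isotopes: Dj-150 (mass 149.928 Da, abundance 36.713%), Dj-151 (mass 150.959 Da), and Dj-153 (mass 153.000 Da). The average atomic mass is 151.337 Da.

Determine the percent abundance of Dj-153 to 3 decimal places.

37.066%

Let x and y be the fractions of Dj-151 and Dj-153. Then x + y = 1 − 0.36713 = 0.63287 and 150.959x + 153.000y = 151.337 − 0.36713×149.928 = 96.29393336.
Substituting: 150.959x + 153.000(0.63287 − x) = 96.29393336
(150.959 − 153.000)x = -0.53517664  ⇒  x = 0.26221, y = 0.37066
Dj-151: 26.221%, Dj-153: 37.066%.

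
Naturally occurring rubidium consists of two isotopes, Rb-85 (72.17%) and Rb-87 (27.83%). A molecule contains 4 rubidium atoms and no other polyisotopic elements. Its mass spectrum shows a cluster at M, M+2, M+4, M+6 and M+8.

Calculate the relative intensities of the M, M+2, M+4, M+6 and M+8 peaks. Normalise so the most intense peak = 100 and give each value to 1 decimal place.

64.8 : 100.0 : 57.8 : 14.9 : 1.4

Expanding (0.7217 + 0.2783)^4:
P(M) = 0.7217^4 = 0.271286
P(M+2) = 4 × 0.7217^3 × 0.2783^1 = 0.418450
P(M+4) = 6 × 0.7217^2 × 0.2783^2 = 0.242042
P(M+6) = 4 × 0.7217^1 × 0.2783^3 = 0.062224
P(M+8) = 0.2783^4 = 0.005999
The M+2 peak is largest (0.418450); scaling to 100 gives 64.8 : 100.0 : 57.8 : 14.9 : 1.4.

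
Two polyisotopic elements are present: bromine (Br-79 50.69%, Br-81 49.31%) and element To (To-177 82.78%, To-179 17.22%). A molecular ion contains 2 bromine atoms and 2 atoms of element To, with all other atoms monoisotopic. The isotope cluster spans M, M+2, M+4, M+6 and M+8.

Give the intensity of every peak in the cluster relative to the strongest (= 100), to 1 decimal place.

Bromine pattern (n=2): 0.25694761 : 0.49990478 : 0.24314761
Element To pattern (n=2): 0.68525284 : 0.28509432 : 0.02965284
Convolve the two distributions (both contribute in 2-u steps):
  M: 0.25694761×0.68525284 = 0.176074
  M+2: 0.25694761×0.28509432 + 0.49990478×0.68525284 = 0.415815
  M+4: 0.25694761×0.02965284 + 0.49990478×0.28509432 + 0.24314761×0.68525284 = 0.316757
  M+6: 0.49990478×0.02965284 + 0.24314761×0.28509432 = 0.084144
  M+8: 0.24314761×0.02965284 = 0.007210
Scale to base peak (0.415815) = 100: 42.3 : 100.0 : 76.2 : 20.2 : 1.7

42.3 : 100.0 : 76.2 : 20.2 : 1.7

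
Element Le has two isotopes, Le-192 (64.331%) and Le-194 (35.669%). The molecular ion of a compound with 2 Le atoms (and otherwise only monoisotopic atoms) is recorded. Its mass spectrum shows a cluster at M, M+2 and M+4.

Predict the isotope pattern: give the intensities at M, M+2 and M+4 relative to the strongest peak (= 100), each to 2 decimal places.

90.18 : 100.00 : 27.72

Expanding (0.64331 + 0.35669)^2:
P(M) = 0.64331^2 = 0.413848
P(M+2) = 2 × 0.64331^1 × 0.35669^1 = 0.458924
P(M+4) = 0.35669^2 = 0.127228
The M+2 peak is largest (0.458924); scaling to 100 gives 90.18 : 100.00 : 27.72.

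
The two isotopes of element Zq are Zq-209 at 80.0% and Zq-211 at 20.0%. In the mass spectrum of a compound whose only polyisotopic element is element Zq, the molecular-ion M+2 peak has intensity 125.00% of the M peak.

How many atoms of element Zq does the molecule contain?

The M+2/M ratio from n Zq atoms is n · q/p = n · 0.200/0.800.
n = 1.2500 × 0.800/0.200 = 5.00 ≈ 5

5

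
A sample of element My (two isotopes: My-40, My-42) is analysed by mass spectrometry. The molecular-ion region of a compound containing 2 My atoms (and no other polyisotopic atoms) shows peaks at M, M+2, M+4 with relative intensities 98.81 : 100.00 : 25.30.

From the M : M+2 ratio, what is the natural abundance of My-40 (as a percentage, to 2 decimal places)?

66.40%

Let p = fractional abundance of My-40. I(M+2)/I(M) = [C(2,1)·p^1·(1−p)] / p^2 = 2·(1−p)/p = 100.00/98.81 = 1.0120
(1−p)/p = 1.0120/2 = 0.5060  ⇒  p = 1/(1 + 0.5060) = 0.6640
My-40: 66.40%, My-42: 33.60%.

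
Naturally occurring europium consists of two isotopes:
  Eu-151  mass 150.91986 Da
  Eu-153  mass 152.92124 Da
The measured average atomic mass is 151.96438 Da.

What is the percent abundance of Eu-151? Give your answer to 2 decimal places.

47.81%

Writing the weighted mean with unknown fraction x of Eu-151:
150.91986·x + 152.92124·(1 − x) = 151.96438
(150.91986 − 152.92124)·x = 151.96438 − 152.92124
x = -0.95686 / -2.00138 = 0.47810 → 47.81% Eu-151, 52.19% Eu-153.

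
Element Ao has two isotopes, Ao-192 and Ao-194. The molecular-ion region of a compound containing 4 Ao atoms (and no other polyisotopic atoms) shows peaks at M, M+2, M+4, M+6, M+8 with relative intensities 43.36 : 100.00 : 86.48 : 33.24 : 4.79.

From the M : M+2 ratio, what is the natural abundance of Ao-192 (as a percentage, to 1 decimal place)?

Write p for the Ao-192 fraction. I(M+2)/I(M) = [C(4,1)·p^3·(1−p)] / p^4 = 4·(1−p)/p = 100.00/43.36 = 2.3063
(1−p)/p = 2.3063/4 = 0.5766  ⇒  p = 1/(1 + 0.5766) = 0.6343
Ao-192: 63.4%, Ao-194: 36.6%.

63.4%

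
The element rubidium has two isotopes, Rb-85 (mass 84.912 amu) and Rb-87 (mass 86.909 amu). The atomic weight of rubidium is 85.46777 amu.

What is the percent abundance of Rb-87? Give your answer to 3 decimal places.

27.830%

Let x be the fractional abundance of Rb-85; then Rb-87 has abundance 1 − x.
84.912·x + 86.909·(1 − x) = 85.46777
(84.912 − 86.909)·x = 85.46777 − 86.909
x = -1.44123 / -1.997 = 0.72170 → 72.170% Rb-85, 27.830% Rb-87.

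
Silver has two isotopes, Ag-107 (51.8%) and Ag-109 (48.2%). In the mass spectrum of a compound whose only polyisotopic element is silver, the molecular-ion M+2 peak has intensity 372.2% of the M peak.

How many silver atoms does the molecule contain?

With n Ag atoms, P(M+2)/P(M) = C(n,1)·p^(n−1)q / p^n = n·q/p = n · 0.482/0.518.
n = 3.722 × 0.518/0.482 = 4.00 ≈ 4

4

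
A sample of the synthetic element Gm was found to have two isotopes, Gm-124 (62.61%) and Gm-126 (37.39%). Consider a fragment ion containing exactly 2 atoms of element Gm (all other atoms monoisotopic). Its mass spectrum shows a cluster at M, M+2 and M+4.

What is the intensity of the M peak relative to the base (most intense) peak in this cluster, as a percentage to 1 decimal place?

83.7%

(0.6261 + 0.3739)^2 gives M 0.3920, M+2 0.4682, M+4 0.1398; the largest is M+2.
P(M+2) = C(2,1) × 0.6261^1 × 0.3739^1 = 2 × 0.6261 × 0.3739 = 0.468198 (base)
P(M) = C(2,0) × 0.6261^2 × 0.3739^0 = 1 × 0.39200121 × 1.0000 = 0.392001
Relative intensity = 0.392001 / 0.468198 × 100 = 83.7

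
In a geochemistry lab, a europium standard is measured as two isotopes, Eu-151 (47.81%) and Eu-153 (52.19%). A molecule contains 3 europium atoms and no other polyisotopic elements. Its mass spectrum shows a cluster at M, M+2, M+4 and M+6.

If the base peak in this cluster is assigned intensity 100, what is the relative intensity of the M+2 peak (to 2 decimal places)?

91.61

Term probabilities: M 0.1093, M+2 0.3579, M+4 0.3907, M+6 0.1422. Base peak = M+4.
P(M+4) = C(3,2) × 0.4781^1 × 0.5219^2 = 3 × 0.4781 × 0.27237961 = 0.390674 (base)
P(M+2) = C(3,1) × 0.4781^2 × 0.5219^1 = 3 × 0.22857961 × 0.5219 = 0.357887
Relative intensity = 0.357887 / 0.390674 × 100 = 91.61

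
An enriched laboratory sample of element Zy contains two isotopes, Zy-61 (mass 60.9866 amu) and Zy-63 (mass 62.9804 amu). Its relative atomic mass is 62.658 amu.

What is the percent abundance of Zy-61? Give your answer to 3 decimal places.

16.170%

Let x be the fractional abundance of Zy-61; then Zy-63 has abundance 1 − x.
60.9866·x + 62.9804·(1 − x) = 62.658
(60.9866 − 62.9804)·x = 62.658 − 62.9804
x = -0.3224 / -1.9938 = 0.16170 → 16.170% Zy-61, 83.830% Zy-63.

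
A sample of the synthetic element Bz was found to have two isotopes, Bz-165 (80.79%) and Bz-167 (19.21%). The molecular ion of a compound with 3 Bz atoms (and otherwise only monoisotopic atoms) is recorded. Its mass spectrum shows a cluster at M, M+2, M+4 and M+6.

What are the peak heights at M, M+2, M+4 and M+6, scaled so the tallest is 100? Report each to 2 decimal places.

Each Bz atom is independently Bz-165 (p = 0.8079) or Bz-167 (q = 0.1921); the cluster is the binomial expansion (p + q)^3.
P(M) = 0.8079^3 = 0.527318
P(M+2) = 3 × 0.8079^2 × 0.1921^1 = 0.376152
P(M+4) = 3 × 0.8079^1 × 0.1921^2 = 0.089440
P(M+6) = 0.1921^3 = 0.007089
The M peak is largest (0.527318); scaling to 100 gives 100.00 : 71.33 : 16.96 : 1.34.

100.00 : 71.33 : 16.96 : 1.34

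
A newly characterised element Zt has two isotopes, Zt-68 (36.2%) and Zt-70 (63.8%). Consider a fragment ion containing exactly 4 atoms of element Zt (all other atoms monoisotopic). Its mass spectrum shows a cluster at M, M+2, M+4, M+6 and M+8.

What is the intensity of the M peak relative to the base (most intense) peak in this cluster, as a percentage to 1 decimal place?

4.6%

Binomial terms of (0.362 + 0.638)^4: M 0.0172, M+2 0.1211, M+4 0.3200, M+6 0.3760, M+8 0.1657 → M+6 is the base peak.
P(M+6) = C(4,3) × 0.362^1 × 0.638^3 = 4 × 0.3620 × 0.25969407 = 0.376037 (base)
P(M) = C(4,0) × 0.362^4 × 0.638^0 = 1 × 0.01717253 × 1.0000 = 0.017173
Relative intensity = 0.017173 / 0.376037 × 100 = 4.6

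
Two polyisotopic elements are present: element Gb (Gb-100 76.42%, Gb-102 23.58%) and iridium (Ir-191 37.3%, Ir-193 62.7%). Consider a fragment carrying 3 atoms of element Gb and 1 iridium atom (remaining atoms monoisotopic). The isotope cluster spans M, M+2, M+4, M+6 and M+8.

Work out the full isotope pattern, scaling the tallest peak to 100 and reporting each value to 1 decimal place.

38.4 : 100.0 : 70.7 : 19.5 : 1.9

Element Gb pattern (n=3): 0.44629405 : 0.41312276 : 0.12747232 : 0.01311087
Iridium pattern (n=1): 0.3730 : 0.6270
Convolve the two distributions (both contribute in 2-u steps):
  M: 0.44629405×0.3730 = 0.166468
  M+2: 0.44629405×0.6270 + 0.41312276×0.3730 = 0.433921
  M+4: 0.41312276×0.6270 + 0.12747232×0.3730 = 0.306575
  M+6: 0.12747232×0.6270 + 0.01311087×0.3730 = 0.084815
  M+8: 0.01311087×0.6270 = 0.008221
Scale to base peak (0.433921) = 100: 38.4 : 100.0 : 70.7 : 19.5 : 1.9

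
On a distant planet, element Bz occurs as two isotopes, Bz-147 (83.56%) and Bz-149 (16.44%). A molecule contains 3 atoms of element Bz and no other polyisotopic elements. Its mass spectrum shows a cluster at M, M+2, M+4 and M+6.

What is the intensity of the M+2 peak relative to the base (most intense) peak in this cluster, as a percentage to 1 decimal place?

(0.8356 + 0.1644)^3 gives M 0.5834, M+2 0.3444, M+4 0.0678, M+6 0.0044; the largest is M.
P(M) = C(3,0) × 0.8356^3 × 0.1644^0 = 1 × 0.58343878 × 1.0000 = 0.583439 (base)
P(M+2) = C(3,1) × 0.8356^2 × 0.1644^1 = 3 × 0.69822736 × 0.1644 = 0.344366
Relative intensity = 0.344366 / 0.583439 × 100 = 59.0

59.0%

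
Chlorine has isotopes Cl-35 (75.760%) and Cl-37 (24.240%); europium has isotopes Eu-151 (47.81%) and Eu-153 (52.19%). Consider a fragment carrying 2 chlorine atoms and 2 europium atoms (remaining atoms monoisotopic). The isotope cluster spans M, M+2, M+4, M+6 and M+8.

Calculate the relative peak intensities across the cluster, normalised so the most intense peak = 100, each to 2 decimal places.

35.42 : 100.00 : 95.32 : 34.93 : 4.32

Chlorine pattern (n=2): 0.57395776 : 0.36728448 : 0.05875776
Europium pattern (n=2): 0.22857961 : 0.49904078 : 0.27237961
Convolve the two distributions (both contribute in 2-u steps):
  M: 0.57395776×0.22857961 = 0.131195
  M+2: 0.57395776×0.49904078 + 0.36728448×0.22857961 = 0.370382
  M+4: 0.57395776×0.27237961 + 0.36728448×0.49904078 + 0.05875776×0.22857961 = 0.353055
  M+6: 0.36728448×0.27237961 + 0.05875776×0.49904078 = 0.129363
  M+8: 0.05875776×0.27237961 = 0.016004
Scale to base peak (0.370382) = 100: 35.42 : 100.00 : 95.32 : 34.93 : 4.32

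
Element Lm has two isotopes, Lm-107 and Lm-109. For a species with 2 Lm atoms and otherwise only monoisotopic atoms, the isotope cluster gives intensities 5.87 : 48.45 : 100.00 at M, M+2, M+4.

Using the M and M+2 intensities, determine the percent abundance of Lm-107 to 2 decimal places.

Write p for the Lm-107 fraction. I(M+2)/I(M) = [C(2,1)·p^1·(1−p)] / p^2 = 2·(1−p)/p = 48.45/5.87 = 8.2538
(1−p)/p = 8.2538/2 = 4.1269  ⇒  p = 1/(1 + 4.1269) = 0.1950
Lm-107: 19.50%, Lm-109: 80.50%.

19.50%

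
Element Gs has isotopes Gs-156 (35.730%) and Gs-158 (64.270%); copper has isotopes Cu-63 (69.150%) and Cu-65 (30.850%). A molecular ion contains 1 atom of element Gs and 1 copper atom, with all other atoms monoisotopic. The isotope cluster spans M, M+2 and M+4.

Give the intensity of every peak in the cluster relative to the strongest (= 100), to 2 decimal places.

Element Gs pattern (n=1): 0.3573 : 0.6427
Copper pattern (n=1): 0.6915 : 0.3085
Convolve the two distributions (both contribute in 2-u steps):
  M: 0.3573×0.6915 = 0.247073
  M+2: 0.3573×0.3085 + 0.6427×0.6915 = 0.554654
  M+4: 0.6427×0.3085 = 0.198273
Scale to base peak (0.554654) = 100: 44.55 : 100.00 : 35.75

44.55 : 100.00 : 35.75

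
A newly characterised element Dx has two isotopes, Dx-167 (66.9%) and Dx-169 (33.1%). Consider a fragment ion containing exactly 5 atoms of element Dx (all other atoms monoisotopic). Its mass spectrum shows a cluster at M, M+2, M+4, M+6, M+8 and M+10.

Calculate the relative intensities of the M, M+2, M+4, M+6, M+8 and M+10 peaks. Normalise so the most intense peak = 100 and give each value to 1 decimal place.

Expanding (0.669 + 0.331)^5:
P(M) = 0.669^5 = 0.134008
P(M+2) = 5 × 0.669^4 × 0.331^1 = 0.331514
P(M+4) = 10 × 0.669^3 × 0.331^2 = 0.328046
P(M+6) = 10 × 0.669^2 × 0.331^3 = 0.162307
P(M+8) = 5 × 0.669^1 × 0.331^4 = 0.040152
P(M+10) = 0.331^5 = 0.003973
The M+2 peak is largest (0.331514); scaling to 100 gives 40.4 : 100.0 : 99.0 : 49.0 : 12.1 : 1.2.

40.4 : 100.0 : 99.0 : 49.0 : 12.1 : 1.2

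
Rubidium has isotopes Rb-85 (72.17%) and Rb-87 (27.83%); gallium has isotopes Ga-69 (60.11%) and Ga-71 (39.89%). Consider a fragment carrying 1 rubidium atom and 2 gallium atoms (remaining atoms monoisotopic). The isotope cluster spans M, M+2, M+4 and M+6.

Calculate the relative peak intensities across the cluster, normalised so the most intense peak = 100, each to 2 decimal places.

Rubidium pattern (n=1): 0.7217 : 0.2783
Gallium pattern (n=2): 0.36132121 : 0.47955758 : 0.15912121
Convolve the two distributions (both contribute in 2-u steps):
  M: 0.7217×0.36132121 = 0.260766
  M+2: 0.7217×0.47955758 + 0.2783×0.36132121 = 0.446652
  M+4: 0.7217×0.15912121 + 0.2783×0.47955758 = 0.248299
  M+6: 0.2783×0.15912121 = 0.044283
Scale to base peak (0.446652) = 100: 58.38 : 100.00 : 55.59 : 9.91

58.38 : 100.00 : 55.59 : 9.91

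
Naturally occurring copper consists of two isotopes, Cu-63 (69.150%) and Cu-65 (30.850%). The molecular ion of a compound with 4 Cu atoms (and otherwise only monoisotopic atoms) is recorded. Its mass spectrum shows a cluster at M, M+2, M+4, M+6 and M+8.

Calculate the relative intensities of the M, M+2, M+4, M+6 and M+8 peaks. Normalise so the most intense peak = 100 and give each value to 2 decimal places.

Expanding (0.69150 + 0.30850)^4:
P(M) = 0.69150^4 = 0.228649
P(M+2) = 4 × 0.69150^3 × 0.30850^1 = 0.408030
P(M+4) = 6 × 0.69150^2 × 0.30850^2 = 0.273052
P(M+6) = 4 × 0.69150^1 × 0.30850^3 = 0.081212
P(M+8) = 0.30850^4 = 0.009058
The M+2 peak is largest (0.408030); scaling to 100 gives 56.04 : 100.00 : 66.92 : 19.90 : 2.22.

56.04 : 100.00 : 66.92 : 19.90 : 2.22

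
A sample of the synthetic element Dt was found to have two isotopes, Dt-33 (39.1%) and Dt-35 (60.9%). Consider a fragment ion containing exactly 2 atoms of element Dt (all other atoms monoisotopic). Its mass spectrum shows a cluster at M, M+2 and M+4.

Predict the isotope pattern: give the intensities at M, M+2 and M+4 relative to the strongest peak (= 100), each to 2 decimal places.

32.10 : 100.00 : 77.88

The 2 Dt atoms are independent, so intensities follow the terms of (0.391 + 0.609)^2.
P(M) = 0.391^2 = 0.152881
P(M+2) = 2 × 0.391^1 × 0.609^1 = 0.476238
P(M+4) = 0.609^2 = 0.370881
The M+2 peak is largest (0.476238); scaling to 100 gives 32.10 : 100.00 : 77.88.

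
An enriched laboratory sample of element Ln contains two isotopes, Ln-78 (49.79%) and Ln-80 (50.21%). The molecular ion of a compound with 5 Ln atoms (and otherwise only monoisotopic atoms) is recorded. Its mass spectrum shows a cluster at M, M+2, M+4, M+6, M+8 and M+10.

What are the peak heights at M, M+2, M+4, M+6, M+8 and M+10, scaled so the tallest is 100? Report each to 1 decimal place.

9.8 : 49.2 : 99.2 : 100.0 : 50.4 : 10.2

The 5 Ln atoms are independent, so intensities follow the terms of (0.4979 + 0.5021)^5.
P(M) = 0.4979^5 = 0.030599
P(M+2) = 5 × 0.4979^4 × 0.5021^1 = 0.154287
P(M+4) = 10 × 0.4979^3 × 0.5021^2 = 0.311177
P(M+6) = 10 × 0.4979^2 × 0.5021^3 = 0.313801
P(M+8) = 5 × 0.4979^1 × 0.5021^4 = 0.158224
P(M+10) = 0.5021^5 = 0.031912
The M+6 peak is largest (0.313801); scaling to 100 gives 9.8 : 49.2 : 99.2 : 100.0 : 50.4 : 10.2.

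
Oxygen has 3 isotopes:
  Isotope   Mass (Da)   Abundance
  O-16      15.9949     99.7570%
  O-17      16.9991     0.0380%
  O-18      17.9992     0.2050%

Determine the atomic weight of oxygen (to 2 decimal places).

Ar = Σ fᵢ·mᵢ = 0.997570 × 15.9949 + 0.000380 × 16.9991 + 0.002050 × 17.9992
= 15.95603 + 0.00646 + 0.03690 = 15.99939 Da

16.00 Da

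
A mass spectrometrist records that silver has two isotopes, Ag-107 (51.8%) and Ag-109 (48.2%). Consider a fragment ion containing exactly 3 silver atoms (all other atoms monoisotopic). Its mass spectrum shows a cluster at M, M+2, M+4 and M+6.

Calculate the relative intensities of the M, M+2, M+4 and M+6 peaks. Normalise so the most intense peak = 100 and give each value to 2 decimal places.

The 3 Ag atoms are independent, so intensities follow the terms of (0.518 + 0.482)^3.
P(M) = 0.518^3 = 0.138992
P(M+2) = 3 × 0.518^2 × 0.482^1 = 0.387997
P(M+4) = 3 × 0.518^1 × 0.482^2 = 0.361031
P(M+6) = 0.482^3 = 0.111980
The M+2 peak is largest (0.387997); scaling to 100 gives 35.82 : 100.00 : 93.05 : 28.86.

35.82 : 100.00 : 93.05 : 28.86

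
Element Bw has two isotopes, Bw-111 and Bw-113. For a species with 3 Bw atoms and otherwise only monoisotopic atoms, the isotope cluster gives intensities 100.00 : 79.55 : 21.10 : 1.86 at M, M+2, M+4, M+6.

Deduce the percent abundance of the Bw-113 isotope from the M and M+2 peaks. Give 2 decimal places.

20.96%

Write p for the Bw-111 fraction. I(M+2)/I(M) = [C(3,1)·p^2·(1−p)] / p^3 = 3·(1−p)/p = 79.55/100.00 = 0.7955
(1−p)/p = 0.7955/3 = 0.2652  ⇒  p = 1/(1 + 0.2652) = 0.7904
Bw-111: 79.04%, Bw-113: 20.96%.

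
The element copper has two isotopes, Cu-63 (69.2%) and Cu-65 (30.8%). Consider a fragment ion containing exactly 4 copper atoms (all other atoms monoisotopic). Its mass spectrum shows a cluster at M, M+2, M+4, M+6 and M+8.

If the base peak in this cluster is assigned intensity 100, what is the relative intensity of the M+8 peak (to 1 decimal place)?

Term probabilities: M 0.2293, M+2 0.4083, M+4 0.2726, M+6 0.0809, M+8 0.0090. Base peak = M+2.
P(M+2) = C(4,1) × 0.692^3 × 0.308^1 = 4 × 0.33137389 × 0.3080 = 0.408253 (base)
P(M+8) = C(4,4) × 0.692^0 × 0.308^4 = 1 × 1.0000 × 0.00899918 = 0.008999
Relative intensity = 0.008999 / 0.408253 × 100 = 2.2

2.2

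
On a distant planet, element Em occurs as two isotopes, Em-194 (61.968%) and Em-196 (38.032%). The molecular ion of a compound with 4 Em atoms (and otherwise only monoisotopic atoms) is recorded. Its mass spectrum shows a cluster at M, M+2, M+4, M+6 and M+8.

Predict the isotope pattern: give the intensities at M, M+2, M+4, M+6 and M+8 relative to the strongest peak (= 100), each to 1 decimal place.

The 4 Em atoms are independent, so intensities follow the terms of (0.61968 + 0.38032)^4.
P(M) = 0.61968^4 = 0.147459
P(M+2) = 4 × 0.61968^3 × 0.38032^1 = 0.362003
P(M+4) = 6 × 0.61968^2 × 0.38032^2 = 0.333261
P(M+6) = 4 × 0.61968^1 × 0.38032^3 = 0.136356
P(M+8) = 0.38032^4 = 0.020922
The M+2 peak is largest (0.362003); scaling to 100 gives 40.7 : 100.0 : 92.1 : 37.7 : 5.8.

40.7 : 100.0 : 92.1 : 37.7 : 5.8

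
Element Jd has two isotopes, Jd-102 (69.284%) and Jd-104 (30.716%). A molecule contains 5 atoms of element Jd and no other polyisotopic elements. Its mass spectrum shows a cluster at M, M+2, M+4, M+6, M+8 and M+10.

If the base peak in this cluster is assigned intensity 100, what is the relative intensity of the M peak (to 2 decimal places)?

45.11

Binomial terms of (0.69284 + 0.30716)^5: M 0.1596, M+2 0.3539, M+4 0.3138, M+6 0.1391, M+8 0.0308, M+10 0.0027 → M+2 is the base peak.
P(M+2) = C(5,1) × 0.69284^4 × 0.30716^1 = 5 × 0.23042618 × 0.30716 = 0.353889 (base)
P(M) = C(5,0) × 0.69284^5 × 0.30716^0 = 1 × 0.15964847 × 1.0000 = 0.159648
Relative intensity = 0.159648 / 0.353889 × 100 = 45.11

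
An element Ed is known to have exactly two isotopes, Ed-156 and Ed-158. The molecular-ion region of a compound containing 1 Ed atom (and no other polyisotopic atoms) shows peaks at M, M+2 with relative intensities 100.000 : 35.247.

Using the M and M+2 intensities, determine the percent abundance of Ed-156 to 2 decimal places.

If p is the fraction of Ed that is Ed-156, then I(M+2)/I(M) = [C(1,1)·p^0·(1−p)] / p^1 = 1·(1−p)/p = 35.247/100.000 = 0.3525
(1−p)/p = 0.3525/1 = 0.3525  ⇒  p = 1/(1 + 0.3525) = 0.7394
Ed-156: 73.94%, Ed-158: 26.06%.

73.94%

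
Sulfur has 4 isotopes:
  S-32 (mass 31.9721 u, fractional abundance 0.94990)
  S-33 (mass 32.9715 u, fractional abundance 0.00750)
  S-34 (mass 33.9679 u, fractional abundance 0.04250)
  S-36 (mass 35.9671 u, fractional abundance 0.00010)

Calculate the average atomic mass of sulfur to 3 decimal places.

Ar = Σ fᵢ·mᵢ = 0.94990 × 31.9721 + 0.00750 × 32.9715 + 0.04250 × 33.9679 + 0.00010 × 35.9671
= 30.37030 + 0.24729 + 1.44364 + 0.00360 = 32.06483 u

32.065 u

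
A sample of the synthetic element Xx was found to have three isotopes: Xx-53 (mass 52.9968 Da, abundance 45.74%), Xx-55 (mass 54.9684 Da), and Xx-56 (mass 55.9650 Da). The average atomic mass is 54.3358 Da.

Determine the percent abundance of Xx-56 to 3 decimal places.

The remaining 54.26% is split between Xx-55 (fraction x) and Xx-56 (fraction 0.5426 − x).
Substituting: 54.9684x + 55.9650(0.5426 − x) = 30.09506368
(54.9684 − 55.9650)x = -0.27154532  ⇒  x = 0.27247, y = 0.27013
Xx-55: 27.247%, Xx-56: 27.013%.

27.013%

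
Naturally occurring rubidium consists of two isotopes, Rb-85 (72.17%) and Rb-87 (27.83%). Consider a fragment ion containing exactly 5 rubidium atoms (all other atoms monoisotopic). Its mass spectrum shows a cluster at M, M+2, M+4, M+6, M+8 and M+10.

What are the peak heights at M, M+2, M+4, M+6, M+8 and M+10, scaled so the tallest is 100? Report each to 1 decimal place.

Each Rb atom is independently Rb-85 (p = 0.7217) or Rb-87 (q = 0.2783); the cluster is the binomial expansion (p + q)^5.
P(M) = 0.7217^5 = 0.195787
P(M+2) = 5 × 0.7217^4 × 0.2783^1 = 0.377494
P(M+4) = 10 × 0.7217^3 × 0.2783^2 = 0.291136
P(M+6) = 10 × 0.7217^2 × 0.2783^3 = 0.112267
P(M+8) = 5 × 0.7217^1 × 0.2783^4 = 0.021646
P(M+10) = 0.2783^5 = 0.001669
The M+2 peak is largest (0.377494); scaling to 100 gives 51.9 : 100.0 : 77.1 : 29.7 : 5.7 : 0.4.

51.9 : 100.0 : 77.1 : 29.7 : 5.7 : 0.4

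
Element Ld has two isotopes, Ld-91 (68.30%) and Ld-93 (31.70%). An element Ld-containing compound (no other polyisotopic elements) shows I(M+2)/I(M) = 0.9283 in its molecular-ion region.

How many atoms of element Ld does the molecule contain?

2

With n Ld atoms, P(M+2)/P(M) = C(n,1)·p^(n−1)q / p^n = n·q/p = n · 0.3170/0.6830.
n = 0.9283 × 0.6830/0.3170 = 2.00 ≈ 2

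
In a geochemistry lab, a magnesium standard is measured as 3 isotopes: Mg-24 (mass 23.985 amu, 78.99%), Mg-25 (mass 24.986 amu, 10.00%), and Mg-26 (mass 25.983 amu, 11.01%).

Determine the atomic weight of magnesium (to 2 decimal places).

The abundance-weighted mean is 0.7899 × 23.985 + 0.1000 × 24.986 + 0.1101 × 25.983
= 18.9458 + 2.4986 + 2.8607 = 24.3051 amu

24.31 amu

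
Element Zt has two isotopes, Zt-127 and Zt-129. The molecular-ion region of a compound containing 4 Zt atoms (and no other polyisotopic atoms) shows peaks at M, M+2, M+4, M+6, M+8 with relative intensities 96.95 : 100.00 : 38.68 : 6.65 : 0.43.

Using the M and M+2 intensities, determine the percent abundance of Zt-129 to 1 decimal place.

20.5%

Let p = fractional abundance of Zt-127. I(M+2)/I(M) = [C(4,1)·p^3·(1−p)] / p^4 = 4·(1−p)/p = 100.00/96.95 = 1.0315
(1−p)/p = 1.0315/4 = 0.2579  ⇒  p = 1/(1 + 0.2579) = 0.7950
Zt-127: 79.5%, Zt-129: 20.5%.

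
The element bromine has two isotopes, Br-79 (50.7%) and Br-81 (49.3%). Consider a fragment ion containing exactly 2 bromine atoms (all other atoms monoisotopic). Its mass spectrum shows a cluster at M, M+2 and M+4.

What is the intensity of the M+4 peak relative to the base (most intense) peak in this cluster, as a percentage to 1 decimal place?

48.6%

Term probabilities: M 0.2570, M+2 0.4999, M+4 0.2430. Base peak = M+2.
P(M+2) = C(2,1) × 0.507^1 × 0.493^1 = 2 × 0.5070 × 0.4930 = 0.499902 (base)
P(M+4) = C(2,2) × 0.507^0 × 0.493^2 = 1 × 1.0000 × 0.243049 = 0.243049
Relative intensity = 0.243049 / 0.499902 × 100 = 48.6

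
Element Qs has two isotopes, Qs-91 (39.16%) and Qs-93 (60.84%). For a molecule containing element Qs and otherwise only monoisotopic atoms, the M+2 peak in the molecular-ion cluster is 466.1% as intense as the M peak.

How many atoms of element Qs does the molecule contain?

The M+2/M ratio from n Qs atoms is n · q/p = n · 0.6084/0.3916.
n = 4.661 × 0.3916/0.6084 = 3.00 ≈ 3

3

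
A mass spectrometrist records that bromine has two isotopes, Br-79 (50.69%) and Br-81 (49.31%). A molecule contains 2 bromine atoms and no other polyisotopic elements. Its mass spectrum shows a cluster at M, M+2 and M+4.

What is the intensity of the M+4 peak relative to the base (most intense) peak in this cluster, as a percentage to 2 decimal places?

(0.5069 + 0.4931)^2 gives M 0.2569, M+2 0.4999, M+4 0.2431; the largest is M+2.
P(M+2) = C(2,1) × 0.5069^1 × 0.4931^1 = 2 × 0.5069 × 0.4931 = 0.499905 (base)
P(M+4) = C(2,2) × 0.5069^0 × 0.4931^2 = 1 × 1.0000 × 0.24314761 = 0.243148
Relative intensity = 0.243148 / 0.499905 × 100 = 48.64

48.64%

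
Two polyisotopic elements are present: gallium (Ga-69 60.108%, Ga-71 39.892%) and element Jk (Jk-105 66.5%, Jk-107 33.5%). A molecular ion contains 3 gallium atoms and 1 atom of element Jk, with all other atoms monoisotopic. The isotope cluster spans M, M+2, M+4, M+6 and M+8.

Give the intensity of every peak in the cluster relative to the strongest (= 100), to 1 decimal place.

40.1 : 100.0 : 93.2 : 38.4 : 5.9

Gallium pattern (n=3): 0.2171685 : 0.432386 : 0.2869625 : 0.063483
Element Jk pattern (n=1): 0.6650 : 0.3350
Convolve the two distributions (both contribute in 2-u steps):
  M: 0.2171685×0.6650 = 0.144417
  M+2: 0.2171685×0.3350 + 0.432386×0.6650 = 0.360288
  M+4: 0.432386×0.3350 + 0.2869625×0.6650 = 0.335679
  M+6: 0.2869625×0.3350 + 0.063483×0.6650 = 0.138349
  M+8: 0.063483×0.3350 = 0.021267
Scale to base peak (0.360288) = 100: 40.1 : 100.0 : 93.2 : 38.4 : 5.9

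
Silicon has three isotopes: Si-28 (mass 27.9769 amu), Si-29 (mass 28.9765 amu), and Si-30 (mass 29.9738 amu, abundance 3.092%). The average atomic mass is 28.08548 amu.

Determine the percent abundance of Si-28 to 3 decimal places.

92.223%

The remaining 96.908% is split between Si-28 (fraction x) and Si-29 (fraction 0.96908 − x).
Substituting: 27.9769x + 28.9765(0.96908 − x) = 27.158690104
(27.9769 − 28.9765)x = -0.921856516  ⇒  x = 0.92223, y = 0.04685
Si-28: 92.223%, Si-29: 4.685%.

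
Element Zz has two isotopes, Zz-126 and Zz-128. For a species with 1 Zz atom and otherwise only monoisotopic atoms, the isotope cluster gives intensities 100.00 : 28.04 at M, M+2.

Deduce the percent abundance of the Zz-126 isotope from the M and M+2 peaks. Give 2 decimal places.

If p is the fraction of Zz that is Zz-126, then I(M+2)/I(M) = [C(1,1)·p^0·(1−p)] / p^1 = 1·(1−p)/p = 28.04/100.00 = 0.2804
(1−p)/p = 0.2804/1 = 0.2804  ⇒  p = 1/(1 + 0.2804) = 0.7810
Zz-126: 78.10%, Zz-128: 21.90%.

78.10%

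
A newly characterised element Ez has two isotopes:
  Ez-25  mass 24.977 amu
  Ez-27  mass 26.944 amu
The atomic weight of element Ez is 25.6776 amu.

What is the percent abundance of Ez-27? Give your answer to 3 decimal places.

Let x be the fractional abundance of Ez-25; then Ez-27 has abundance 1 − x.
24.977·x + 26.944·(1 − x) = 25.6776
(24.977 − 26.944)·x = 25.6776 − 26.944
x = -1.2664 / -1.967 = 0.64382 → 64.382% Ez-25, 35.618% Ez-27.

35.618%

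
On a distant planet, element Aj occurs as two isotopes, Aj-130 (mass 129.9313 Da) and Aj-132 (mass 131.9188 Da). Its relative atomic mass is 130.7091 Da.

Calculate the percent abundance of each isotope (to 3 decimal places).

Writing the weighted mean with unknown fraction x of Aj-130:
129.9313·x + 131.9188·(1 − x) = 130.7091
(129.9313 − 131.9188)·x = 130.7091 − 131.9188
x = -1.2097 / -1.9875 = 0.60865 → 60.865% Aj-130, 39.135% Aj-132.

Aj-130: 60.865%, Aj-132: 39.135%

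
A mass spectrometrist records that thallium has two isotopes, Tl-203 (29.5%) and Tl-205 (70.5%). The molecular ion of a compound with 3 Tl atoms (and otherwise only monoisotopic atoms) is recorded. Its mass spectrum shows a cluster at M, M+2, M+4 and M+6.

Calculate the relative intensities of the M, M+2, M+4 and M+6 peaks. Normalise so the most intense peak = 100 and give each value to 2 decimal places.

Expanding (0.295 + 0.705)^3:
P(M) = 0.295^3 = 0.025672
P(M+2) = 3 × 0.295^2 × 0.705^1 = 0.184058
P(M+4) = 3 × 0.295^1 × 0.705^2 = 0.439867
P(M+6) = 0.705^3 = 0.350403
The M+4 peak is largest (0.439867); scaling to 100 gives 5.84 : 41.84 : 100.00 : 79.66.

5.84 : 41.84 : 100.00 : 79.66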